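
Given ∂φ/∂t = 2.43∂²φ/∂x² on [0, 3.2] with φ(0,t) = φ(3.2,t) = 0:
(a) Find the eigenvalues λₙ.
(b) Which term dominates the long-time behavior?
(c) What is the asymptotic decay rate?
Eigenvalues: λₙ = 2.43n²π²/3.2².
First three modes:
  n=1: λ₁ = 2.43π²/3.2² ≈ 2.342
  n=2: λ₂ = 9.72π²/3.2² ≈ 9.368 (4× faster decay)
  n=3: λ₃ = 21.87π²/3.2² ≈ 21.079 (9× faster decay)
As t → ∞, higher modes decay exponentially faster. The n=1 mode dominates: φ ~ c₁ sin(πx/3.2) e^{-λ₁t}.
Decay rate: λ₁ = 2.43π²/3.2² ≈ 2.342.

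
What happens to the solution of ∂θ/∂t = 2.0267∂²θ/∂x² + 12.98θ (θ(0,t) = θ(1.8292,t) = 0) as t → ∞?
θ grows unboundedly. Reaction dominates diffusion (r=12.98 > κπ²/L²≈5.98); solution grows exponentially.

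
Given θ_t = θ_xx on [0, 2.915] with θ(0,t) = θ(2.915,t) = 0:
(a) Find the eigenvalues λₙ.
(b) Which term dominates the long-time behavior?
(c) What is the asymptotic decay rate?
Eigenvalues: λₙ = n²π²/2.915².
First three modes:
  n=1: λ₁ = π²/2.915² ≈ 1.162
  n=2: λ₂ = 4π²/2.915² ≈ 4.646 (4× faster decay)
  n=3: λ₃ = 9π²/2.915² ≈ 10.454 (9× faster decay)
As t → ∞, higher modes decay exponentially faster. The n=1 mode dominates: θ ~ c₁ sin(πx/2.915) e^{-λ₁t}.
Decay rate: λ₁ = π²/2.915² ≈ 1.162.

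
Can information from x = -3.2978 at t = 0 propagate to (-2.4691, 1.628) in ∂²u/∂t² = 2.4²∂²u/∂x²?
Yes. The domain of dependence is [-6.3763, 1.4381], and -3.2978 ∈ [-6.3763, 1.4381].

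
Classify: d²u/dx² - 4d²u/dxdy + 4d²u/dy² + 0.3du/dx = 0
Parabolic (discriminant = 0).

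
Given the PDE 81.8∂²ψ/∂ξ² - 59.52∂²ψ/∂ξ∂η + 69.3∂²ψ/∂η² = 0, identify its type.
The second-order coefficients are A = 81.8, B = -59.52, C = 69.3. Since B² - 4AC = -19132.3296 < 0, this is an elliptic PDE.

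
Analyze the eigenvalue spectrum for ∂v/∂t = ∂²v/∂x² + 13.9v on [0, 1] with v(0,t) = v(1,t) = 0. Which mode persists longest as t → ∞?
Eigenvalues: λₙ = n²π²/1² - 13.9.
First three modes:
  n=1: λ₁ = π² - 13.9 ≈ -4.03
  n=2: λ₂ = 4π² - 13.9 ≈ 25.578
  n=3: λ₃ = 9π² - 13.9 ≈ 74.926
Since π² ≈ 9.87 < 13.9, λ₁ < 0.
The n=1 mode grows fastest (−λₙ is largest for n=1) → dominates.
Asymptotic: v ~ c₁ sin(πx/1) e^{4.03t} (exponential growth at rate −λ₁ ≈ 4.03).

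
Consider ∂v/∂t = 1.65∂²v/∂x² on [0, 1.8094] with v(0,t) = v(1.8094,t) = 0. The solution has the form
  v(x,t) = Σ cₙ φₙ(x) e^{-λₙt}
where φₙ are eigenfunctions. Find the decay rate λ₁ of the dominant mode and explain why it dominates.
Eigenvalues: λₙ = 1.65n²π²/1.8094².
First three modes:
  n=1: λ₁ = 1.65π²/1.8094² ≈ 4.974
  n=2: λ₂ = 6.6π²/1.8094² ≈ 19.896 (4× faster decay)
  n=3: λ₃ = 14.85π²/1.8094² ≈ 44.767 (9× faster decay)
As t → ∞, higher modes decay exponentially faster. The n=1 mode dominates: v ~ c₁ sin(πx/1.8094) e^{-λ₁t}.
Decay rate: λ₁ = 1.65π²/1.8094² ≈ 4.974.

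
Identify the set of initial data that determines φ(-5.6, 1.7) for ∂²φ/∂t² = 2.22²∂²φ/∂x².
Domain of dependence: [-9.374, -1.826]. Signals travel at speed 2.22, so data within |x - -5.6| ≤ 2.22·1.7 = 3.774 can reach the point.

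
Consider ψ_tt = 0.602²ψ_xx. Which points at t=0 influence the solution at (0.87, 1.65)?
Domain of dependence: [-0.1233, 1.8633]. Signals travel at speed 0.602, so data within |x - 0.87| ≤ 0.602·1.65 = 0.9933 can reach the point.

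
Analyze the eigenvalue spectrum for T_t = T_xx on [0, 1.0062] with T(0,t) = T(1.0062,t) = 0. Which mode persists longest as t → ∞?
Eigenvalues: λₙ = n²π²/1.0062².
First three modes:
  n=1: λ₁ = π²/1.0062² ≈ 9.748
  n=2: λ₂ = 4π²/1.0062² ≈ 38.993 (4× faster decay)
  n=3: λ₃ = 9π²/1.0062² ≈ 87.735 (9× faster decay)
As t → ∞, higher modes decay exponentially faster. The n=1 mode dominates: T ~ c₁ sin(πx/1.0062) e^{-λ₁t}.
Decay rate: λ₁ = π²/1.0062² ≈ 9.748.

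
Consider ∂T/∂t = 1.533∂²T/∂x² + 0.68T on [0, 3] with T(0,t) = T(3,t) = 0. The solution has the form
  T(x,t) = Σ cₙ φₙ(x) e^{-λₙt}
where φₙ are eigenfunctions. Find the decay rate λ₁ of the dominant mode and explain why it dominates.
Eigenvalues: λₙ = 1.533n²π²/3² - 0.68.
First three modes:
  n=1: λ₁ = 1.533π²/3² - 0.68 ≈ 1.001
  n=2: λ₂ = 6.132π²/3² - 0.68 ≈ 6.044
  n=3: λ₃ = 13.797π²/3² - 0.68 ≈ 14.45
Since 1.533π²/3² ≈ 1.681 > 0.68, all λₙ > 0.
The n=1 mode decays slowest → dominates as t → ∞.
Asymptotic: T ~ c₁ sin(πx/3) e^{-λ₁t} with decay rate λ₁ ≈ 1.001.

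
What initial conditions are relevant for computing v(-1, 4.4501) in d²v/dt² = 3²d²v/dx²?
Domain of dependence: [-14.3503, 12.3503]. Signals travel at speed 3, so data within |x - -1| ≤ 3·4.4501 = 13.3503 can reach the point.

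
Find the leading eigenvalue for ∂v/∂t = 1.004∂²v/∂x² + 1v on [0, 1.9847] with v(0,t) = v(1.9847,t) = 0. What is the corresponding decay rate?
Eigenvalues: λₙ = 1.004n²π²/1.9847² - 1.
First three modes:
  n=1: λ₁ = 1.004π²/1.9847² - 1 ≈ 1.516
  n=2: λ₂ = 4.016π²/1.9847² - 1 ≈ 9.062
  n=3: λ₃ = 9.036π²/1.9847² - 1 ≈ 21.641
Since 1.004π²/1.9847² ≈ 2.516 > 1, all λₙ > 0.
The n=1 mode decays slowest → dominates as t → ∞.
Asymptotic: v ~ c₁ sin(πx/1.9847) e^{-λ₁t} with decay rate λ₁ ≈ 1.516.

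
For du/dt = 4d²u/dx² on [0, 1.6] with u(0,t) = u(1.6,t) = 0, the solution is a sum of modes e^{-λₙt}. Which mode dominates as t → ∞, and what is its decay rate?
Eigenvalues: λₙ = 4n²π²/1.6².
First three modes:
  n=1: λ₁ = 4π²/1.6² ≈ 15.421
  n=2: λ₂ = 16π²/1.6² ≈ 61.685 (4× faster decay)
  n=3: λ₃ = 36π²/1.6² ≈ 138.791 (9× faster decay)
As t → ∞, higher modes decay exponentially faster. The n=1 mode dominates: u ~ c₁ sin(πx/1.6) e^{-λ₁t}.
Decay rate: λ₁ = 4π²/1.6² ≈ 15.421.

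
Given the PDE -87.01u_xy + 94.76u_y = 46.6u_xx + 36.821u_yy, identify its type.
Rewriting in standard form: -46.6u_xx - 87.01u_xy - 36.821u_yy + 94.76u_y = 0. The second-order coefficients are A = -46.6, B = -87.01, C = -36.821. Since B² - 4AC = 707.3057 > 0, this is a hyperbolic PDE.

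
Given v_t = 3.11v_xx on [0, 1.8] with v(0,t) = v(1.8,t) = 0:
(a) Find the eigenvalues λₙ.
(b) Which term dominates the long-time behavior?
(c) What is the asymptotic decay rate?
Eigenvalues: λₙ = 3.11n²π²/1.8².
First three modes:
  n=1: λ₁ = 3.11π²/1.8² ≈ 9.474
  n=2: λ₂ = 12.44π²/1.8² ≈ 37.894 (4× faster decay)
  n=3: λ₃ = 27.99π²/1.8² ≈ 85.262 (9× faster decay)
As t → ∞, higher modes decay exponentially faster. The n=1 mode dominates: v ~ c₁ sin(πx/1.8) e^{-λ₁t}.
Decay rate: λ₁ = 3.11π²/1.8² ≈ 9.474.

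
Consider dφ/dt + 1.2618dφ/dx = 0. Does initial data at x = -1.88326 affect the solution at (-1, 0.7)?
Yes. The characteristic through (-1, 0.7) passes through x = -1.88326.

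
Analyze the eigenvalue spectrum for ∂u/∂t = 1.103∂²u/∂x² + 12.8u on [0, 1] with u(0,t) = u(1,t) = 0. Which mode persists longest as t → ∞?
Eigenvalues: λₙ = 1.103n²π²/1² - 12.8.
First three modes:
  n=1: λ₁ = 1.103π² - 12.8 ≈ -1.914
  n=2: λ₂ = 4.412π² - 12.8 ≈ 30.745
  n=3: λ₃ = 9.927π² - 12.8 ≈ 85.176
Since 1.103π² ≈ 10.886 < 12.8, λ₁ < 0.
The n=1 mode grows fastest (−λₙ is largest for n=1) → dominates.
Asymptotic: u ~ c₁ sin(πx/1) e^{1.914t} (exponential growth at rate −λ₁ ≈ 1.914).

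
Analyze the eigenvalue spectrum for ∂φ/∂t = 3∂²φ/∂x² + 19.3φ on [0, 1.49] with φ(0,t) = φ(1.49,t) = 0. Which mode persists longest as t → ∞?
Eigenvalues: λₙ = 3n²π²/1.49² - 19.3.
First three modes:
  n=1: λ₁ = 3π²/1.49² - 19.3 ≈ -5.963
  n=2: λ₂ = 12π²/1.49² - 19.3 ≈ 34.047
  n=3: λ₃ = 27π²/1.49² - 19.3 ≈ 100.73
Since 3π²/1.49² ≈ 13.337 < 19.3, λ₁ < 0.
The n=1 mode grows fastest (−λₙ is largest for n=1) → dominates.
Asymptotic: φ ~ c₁ sin(πx/1.49) e^{5.963t} (exponential growth at rate −λ₁ ≈ 5.963).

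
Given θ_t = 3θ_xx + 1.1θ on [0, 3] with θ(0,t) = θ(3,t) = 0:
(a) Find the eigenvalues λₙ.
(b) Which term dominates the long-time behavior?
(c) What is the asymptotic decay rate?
Eigenvalues: λₙ = 3n²π²/3² - 1.1.
First three modes:
  n=1: λ₁ = 3π²/3² - 1.1 ≈ 2.19
  n=2: λ₂ = 12π²/3² - 1.1 ≈ 12.059
  n=3: λ₃ = 27π²/3² - 1.1 ≈ 28.509
Since 3π²/3² ≈ 3.29 > 1.1, all λₙ > 0.
The n=1 mode decays slowest → dominates as t → ∞.
Asymptotic: θ ~ c₁ sin(πx/3) e^{-λ₁t} with decay rate λ₁ ≈ 2.19.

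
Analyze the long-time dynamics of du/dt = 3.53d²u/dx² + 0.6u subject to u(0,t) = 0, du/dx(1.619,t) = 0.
Long-time behavior: u → 0. Diffusion dominates reaction (r=0.6 < κπ²/(4L²)≈3.32); solution decays.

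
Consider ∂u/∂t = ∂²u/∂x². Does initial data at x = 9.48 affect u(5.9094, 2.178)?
Yes, for any finite x. The heat equation has infinite propagation speed, so all initial data affects all points at any t > 0.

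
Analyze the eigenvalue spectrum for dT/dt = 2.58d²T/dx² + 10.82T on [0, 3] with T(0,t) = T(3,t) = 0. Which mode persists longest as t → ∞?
Eigenvalues: λₙ = 2.58n²π²/3² - 10.82.
First three modes:
  n=1: λ₁ = 2.58π²/3² - 10.82 ≈ -7.991
  n=2: λ₂ = 10.32π²/3² - 10.82 ≈ 0.497
  n=3: λ₃ = 23.22π²/3² - 10.82 ≈ 14.644
Since 2.58π²/3² ≈ 2.829 < 10.82, λ₁ < 0.
The n=1 mode grows fastest (−λₙ is largest for n=1) → dominates.
Asymptotic: T ~ c₁ sin(πx/3) e^{7.991t} (exponential growth at rate −λ₁ ≈ 7.991).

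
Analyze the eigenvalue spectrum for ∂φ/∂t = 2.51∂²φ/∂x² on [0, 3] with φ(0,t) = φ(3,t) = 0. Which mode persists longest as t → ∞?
Eigenvalues: λₙ = 2.51n²π²/3².
First three modes:
  n=1: λ₁ = 2.51π²/3² ≈ 2.753
  n=2: λ₂ = 10.04π²/3² ≈ 11.01 (4× faster decay)
  n=3: λ₃ = 22.59π²/3² ≈ 24.773 (9× faster decay)
As t → ∞, higher modes decay exponentially faster. The n=1 mode dominates: φ ~ c₁ sin(πx/3) e^{-λ₁t}.
Decay rate: λ₁ = 2.51π²/3² ≈ 2.753.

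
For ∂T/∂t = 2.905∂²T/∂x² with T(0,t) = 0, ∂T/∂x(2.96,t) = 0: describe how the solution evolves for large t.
T → 0. Heat escapes through the Dirichlet boundary.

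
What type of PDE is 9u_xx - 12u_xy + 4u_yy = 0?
With A = 9, B = -12, C = 4, the discriminant is 0. This is a parabolic PDE.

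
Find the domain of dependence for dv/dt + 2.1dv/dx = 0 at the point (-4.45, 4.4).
A single point: x = -13.69. The characteristic through (-4.45, 4.4) is x - 2.1t = const, so x = -4.45 - 2.1·4.4 = -13.69.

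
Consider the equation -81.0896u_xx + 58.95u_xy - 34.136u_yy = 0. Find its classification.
Elliptic. (A = -81.0896, B = 58.95, C = -34.136 gives B² - 4AC = -7597.1958424.)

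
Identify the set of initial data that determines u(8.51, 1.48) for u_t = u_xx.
The entire real line. The heat equation has infinite propagation speed: any initial disturbance instantly affects all points (though exponentially small far away).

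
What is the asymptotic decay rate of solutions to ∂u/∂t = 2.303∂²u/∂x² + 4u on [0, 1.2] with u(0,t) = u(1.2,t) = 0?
Eigenvalues: λₙ = 2.303n²π²/1.2² - 4.
First three modes:
  n=1: λ₁ = 2.303π²/1.2² - 4 ≈ 11.785
  n=2: λ₂ = 9.212π²/1.2² - 4 ≈ 59.138
  n=3: λ₃ = 20.727π²/1.2² - 4 ≈ 138.061
Since 2.303π²/1.2² ≈ 15.785 > 4, all λₙ > 0.
The n=1 mode decays slowest → dominates as t → ∞.
Asymptotic: u ~ c₁ sin(πx/1.2) e^{-λ₁t} with decay rate λ₁ ≈ 11.785.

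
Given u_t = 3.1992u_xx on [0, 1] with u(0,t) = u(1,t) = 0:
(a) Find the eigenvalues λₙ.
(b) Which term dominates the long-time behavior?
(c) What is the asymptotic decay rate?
Eigenvalues: λₙ = 3.1992n²π².
First three modes:
  n=1: λ₁ = 3.1992π² ≈ 31.575
  n=2: λ₂ = 12.7968π² ≈ 126.299 (4× faster decay)
  n=3: λ₃ = 28.7928π² ≈ 284.174 (9× faster decay)
As t → ∞, higher modes decay exponentially faster. The n=1 mode dominates: u ~ c₁ sin(πx) e^{-λ₁t}.
Decay rate: λ₁ = 3.1992π² ≈ 31.575.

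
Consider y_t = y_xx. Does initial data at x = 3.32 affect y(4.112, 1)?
Yes, for any finite x. The heat equation has infinite propagation speed, so all initial data affects all points at any t > 0.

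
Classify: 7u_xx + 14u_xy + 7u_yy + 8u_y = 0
Parabolic (discriminant = 0).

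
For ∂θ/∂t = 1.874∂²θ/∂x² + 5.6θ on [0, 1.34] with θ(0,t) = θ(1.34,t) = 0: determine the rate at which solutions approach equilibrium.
Eigenvalues: λₙ = 1.874n²π²/1.34² - 5.6.
First three modes:
  n=1: λ₁ = 1.874π²/1.34² - 5.6 ≈ 4.701
  n=2: λ₂ = 7.496π²/1.34² - 5.6 ≈ 35.602
  n=3: λ₃ = 16.866π²/1.34² - 5.6 ≈ 87.105
Since 1.874π²/1.34² ≈ 10.301 > 5.6, all λₙ > 0.
The n=1 mode decays slowest → dominates as t → ∞.
Asymptotic: θ ~ c₁ sin(πx/1.34) e^{-λ₁t} with decay rate λ₁ ≈ 4.701.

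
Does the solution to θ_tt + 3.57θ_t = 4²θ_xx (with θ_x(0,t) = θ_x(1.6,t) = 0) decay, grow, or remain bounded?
θ → constant (steady state). Damping (γ=3.57) dissipates the nonconstant modes; with Neumann BCs the spatial average obeys M''+γM'=0 and tends to a finite limit.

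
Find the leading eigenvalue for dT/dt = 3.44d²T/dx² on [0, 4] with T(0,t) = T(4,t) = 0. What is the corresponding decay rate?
Eigenvalues: λₙ = 3.44n²π²/4².
First three modes:
  n=1: λ₁ = 3.44π²/4² ≈ 2.122
  n=2: λ₂ = 13.76π²/4² ≈ 8.488 (4× faster decay)
  n=3: λ₃ = 30.96π²/4² ≈ 19.098 (9× faster decay)
As t → ∞, higher modes decay exponentially faster. The n=1 mode dominates: T ~ c₁ sin(πx/4) e^{-λ₁t}.
Decay rate: λ₁ = 3.44π²/4² ≈ 2.122.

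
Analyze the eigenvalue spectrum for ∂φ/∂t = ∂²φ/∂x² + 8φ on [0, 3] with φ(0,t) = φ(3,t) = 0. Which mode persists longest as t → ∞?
Eigenvalues: λₙ = n²π²/3² - 8.
First three modes:
  n=1: λ₁ = π²/3² - 8 ≈ -6.903
  n=2: λ₂ = 4π²/3² - 8 ≈ -3.614
  n=3: λ₃ = 9π²/3² - 8 ≈ 1.87
Since π²/3² ≈ 1.097 < 8, λ₁ < 0.
The n=1 mode grows fastest (−λₙ is largest for n=1) → dominates.
Asymptotic: φ ~ c₁ sin(πx/3) e^{6.903t} (exponential growth at rate −λ₁ ≈ 6.903).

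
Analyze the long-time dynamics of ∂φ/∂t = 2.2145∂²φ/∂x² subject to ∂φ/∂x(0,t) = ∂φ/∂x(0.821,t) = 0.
Long-time behavior: φ → constant (steady state). Heat is conserved (no flux at boundaries); solution approaches the spatial average.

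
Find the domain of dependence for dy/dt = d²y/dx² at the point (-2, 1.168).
The entire real line. The heat equation has infinite propagation speed: any initial disturbance instantly affects all points (though exponentially small far away).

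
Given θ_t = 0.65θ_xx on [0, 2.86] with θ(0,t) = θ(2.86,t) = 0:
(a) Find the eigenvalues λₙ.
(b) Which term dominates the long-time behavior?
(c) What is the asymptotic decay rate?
Eigenvalues: λₙ = 0.65n²π²/2.86².
First three modes:
  n=1: λ₁ = 0.65π²/2.86² ≈ 0.784
  n=2: λ₂ = 2.6π²/2.86² ≈ 3.137 (4× faster decay)
  n=3: λ₃ = 5.85π²/2.86² ≈ 7.059 (9× faster decay)
As t → ∞, higher modes decay exponentially faster. The n=1 mode dominates: θ ~ c₁ sin(πx/2.86) e^{-λ₁t}.
Decay rate: λ₁ = 0.65π²/2.86² ≈ 0.784.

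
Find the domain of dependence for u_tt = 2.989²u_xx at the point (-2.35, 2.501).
Domain of dependence: [-9.825489, 5.125489]. Signals travel at speed 2.989, so data within |x - -2.35| ≤ 2.989·2.501 = 7.475489 can reach the point.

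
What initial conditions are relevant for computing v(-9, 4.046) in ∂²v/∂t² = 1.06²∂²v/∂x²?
Domain of dependence: [-13.28876, -4.71124]. Signals travel at speed 1.06, so data within |x - -9| ≤ 1.06·4.046 = 4.28876 can reach the point.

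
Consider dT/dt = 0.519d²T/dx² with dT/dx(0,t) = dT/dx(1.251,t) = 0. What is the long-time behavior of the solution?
As t → ∞, T → constant (steady state). Heat is conserved (no flux at boundaries); solution approaches the spatial average.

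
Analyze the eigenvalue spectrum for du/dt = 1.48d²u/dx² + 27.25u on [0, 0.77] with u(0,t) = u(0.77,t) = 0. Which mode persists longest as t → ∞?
Eigenvalues: λₙ = 1.48n²π²/0.77² - 27.25.
First three modes:
  n=1: λ₁ = 1.48π²/0.77² - 27.25 ≈ -2.613
  n=2: λ₂ = 5.92π²/0.77² - 27.25 ≈ 71.296
  n=3: λ₃ = 13.32π²/0.77² - 27.25 ≈ 194.479
Since 1.48π²/0.77² ≈ 24.637 < 27.25, λ₁ < 0.
The n=1 mode grows fastest (−λₙ is largest for n=1) → dominates.
Asymptotic: u ~ c₁ sin(πx/0.77) e^{2.613t} (exponential growth at rate −λ₁ ≈ 2.613).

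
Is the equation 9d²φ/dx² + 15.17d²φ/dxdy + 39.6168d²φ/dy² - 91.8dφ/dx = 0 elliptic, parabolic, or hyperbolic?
Computing B² - 4AC with A = 9, B = 15.17, C = 39.6168: discriminant = -1196.0759 (negative). Answer: elliptic.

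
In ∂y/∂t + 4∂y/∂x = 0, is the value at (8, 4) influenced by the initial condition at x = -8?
Yes. The characteristic through (8, 4) passes through x = -8.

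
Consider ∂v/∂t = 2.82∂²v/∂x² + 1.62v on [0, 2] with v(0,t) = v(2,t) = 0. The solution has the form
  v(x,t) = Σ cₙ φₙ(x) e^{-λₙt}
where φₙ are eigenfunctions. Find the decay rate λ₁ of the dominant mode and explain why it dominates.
Eigenvalues: λₙ = 2.82n²π²/2² - 1.62.
First three modes:
  n=1: λ₁ = 2.82π²/2² - 1.62 ≈ 5.338
  n=2: λ₂ = 11.28π²/2² - 1.62 ≈ 26.212
  n=3: λ₃ = 25.38π²/2² - 1.62 ≈ 61.003
Since 2.82π²/2² ≈ 6.958 > 1.62, all λₙ > 0.
The n=1 mode decays slowest → dominates as t → ∞.
Asymptotic: v ~ c₁ sin(πx/2) e^{-λ₁t} with decay rate λ₁ ≈ 5.338.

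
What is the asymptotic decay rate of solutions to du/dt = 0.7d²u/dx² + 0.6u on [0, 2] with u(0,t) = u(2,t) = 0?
Eigenvalues: λₙ = 0.7n²π²/2² - 0.6.
First three modes:
  n=1: λ₁ = 0.7π²/2² - 0.6 ≈ 1.127
  n=2: λ₂ = 2.8π²/2² - 0.6 ≈ 6.309
  n=3: λ₃ = 6.3π²/2² - 0.6 ≈ 14.945
Since 0.7π²/2² ≈ 1.727 > 0.6, all λₙ > 0.
The n=1 mode decays slowest → dominates as t → ∞.
Asymptotic: u ~ c₁ sin(πx/2) e^{-λ₁t} with decay rate λ₁ ≈ 1.127.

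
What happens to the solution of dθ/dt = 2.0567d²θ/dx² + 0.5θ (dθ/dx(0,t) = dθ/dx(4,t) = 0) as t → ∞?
θ grows unboundedly. With Neumann BCs the constant mode has diffusion eigenvalue 0, so any r > 0 makes it grow like e^(0.5t); solution grows exponentially.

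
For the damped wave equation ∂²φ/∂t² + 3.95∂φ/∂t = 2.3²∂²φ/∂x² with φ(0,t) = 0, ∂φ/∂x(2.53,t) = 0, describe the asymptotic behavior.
φ → 0. Damping (γ=3.95) dissipates energy; oscillations decay exponentially.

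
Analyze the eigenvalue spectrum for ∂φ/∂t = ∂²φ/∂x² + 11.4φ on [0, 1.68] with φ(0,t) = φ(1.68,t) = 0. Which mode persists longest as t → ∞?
Eigenvalues: λₙ = n²π²/1.68² - 11.4.
First three modes:
  n=1: λ₁ = π²/1.68² - 11.4 ≈ -7.903
  n=2: λ₂ = 4π²/1.68² - 11.4 ≈ 2.588
  n=3: λ₃ = 9π²/1.68² - 11.4 ≈ 20.072
Since π²/1.68² ≈ 3.497 < 11.4, λ₁ < 0.
The n=1 mode grows fastest (−λₙ is largest for n=1) → dominates.
Asymptotic: φ ~ c₁ sin(πx/1.68) e^{7.903t} (exponential growth at rate −λ₁ ≈ 7.903).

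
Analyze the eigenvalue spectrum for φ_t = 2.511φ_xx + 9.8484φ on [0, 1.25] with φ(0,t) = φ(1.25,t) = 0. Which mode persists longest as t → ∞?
Eigenvalues: λₙ = 2.511n²π²/1.25² - 9.8484.
First three modes:
  n=1: λ₁ = 2.511π²/1.25² - 9.8484 ≈ 6.012
  n=2: λ₂ = 10.044π²/1.25² - 9.8484 ≈ 53.595
  n=3: λ₃ = 22.599π²/1.25² - 9.8484 ≈ 132.899
Since 2.511π²/1.25² ≈ 15.861 > 9.8484, all λₙ > 0.
The n=1 mode decays slowest → dominates as t → ∞.
Asymptotic: φ ~ c₁ sin(πx/1.25) e^{-λ₁t} with decay rate λ₁ ≈ 6.012.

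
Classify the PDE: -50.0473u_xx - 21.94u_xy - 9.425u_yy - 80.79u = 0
A = -50.0473, B = -21.94, C = -9.425. Discriminant B² - 4AC = -1405.41961. Since -1405.41961 < 0, elliptic.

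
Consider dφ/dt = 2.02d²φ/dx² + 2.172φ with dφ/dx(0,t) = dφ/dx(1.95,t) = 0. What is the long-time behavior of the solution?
As t → ∞, φ grows unboundedly. With Neumann BCs the constant mode has diffusion eigenvalue 0, so any r > 0 makes it grow like e^(2.172t); solution grows exponentially.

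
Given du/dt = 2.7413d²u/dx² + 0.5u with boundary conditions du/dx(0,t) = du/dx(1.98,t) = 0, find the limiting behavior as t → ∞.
u grows unboundedly. With Neumann BCs the constant mode has diffusion eigenvalue 0, so any r > 0 makes it grow like e^(0.5t); solution grows exponentially.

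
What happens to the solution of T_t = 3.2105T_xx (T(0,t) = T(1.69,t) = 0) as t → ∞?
T → 0. Heat diffuses out through both boundaries.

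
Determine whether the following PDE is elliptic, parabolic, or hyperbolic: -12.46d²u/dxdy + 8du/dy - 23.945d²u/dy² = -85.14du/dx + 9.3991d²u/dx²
Rewriting in standard form: -9.3991d²u/dx² - 12.46d²u/dxdy - 23.945d²u/dy² + 85.14du/dx + 8du/dy = 0. Coefficients: A = -9.3991, B = -12.46, C = -23.945. B² - 4AC = -744.994198, which is negative, so the equation is elliptic.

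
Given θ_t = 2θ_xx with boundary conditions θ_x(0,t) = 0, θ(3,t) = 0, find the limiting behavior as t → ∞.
θ → 0. Heat escapes through the Dirichlet boundary.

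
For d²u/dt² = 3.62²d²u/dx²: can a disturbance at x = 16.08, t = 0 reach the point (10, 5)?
Yes. The domain of dependence is [-8.1, 28.1], and 16.08 ∈ [-8.1, 28.1].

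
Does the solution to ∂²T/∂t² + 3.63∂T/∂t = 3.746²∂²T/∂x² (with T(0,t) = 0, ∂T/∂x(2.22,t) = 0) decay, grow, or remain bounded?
T → 0. Damping (γ=3.63) dissipates energy; oscillations decay exponentially.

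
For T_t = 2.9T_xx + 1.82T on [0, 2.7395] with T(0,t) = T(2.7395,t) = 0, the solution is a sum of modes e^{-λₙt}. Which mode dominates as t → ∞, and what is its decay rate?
Eigenvalues: λₙ = 2.9n²π²/2.7395² - 1.82.
First three modes:
  n=1: λ₁ = 2.9π²/2.7395² - 1.82 ≈ 1.994
  n=2: λ₂ = 11.6π²/2.7395² - 1.82 ≈ 13.435
  n=3: λ₃ = 26.1π²/2.7395² - 1.82 ≈ 32.504
Since 2.9π²/2.7395² ≈ 3.814 > 1.82, all λₙ > 0.
The n=1 mode decays slowest → dominates as t → ∞.
Asymptotic: T ~ c₁ sin(πx/2.7395) e^{-λ₁t} with decay rate λ₁ ≈ 1.994.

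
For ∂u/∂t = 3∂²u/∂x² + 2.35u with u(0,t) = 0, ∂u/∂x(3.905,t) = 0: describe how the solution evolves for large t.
u grows unboundedly. Reaction dominates diffusion (r=2.35 > κπ²/(4L²)≈0.49); solution grows exponentially.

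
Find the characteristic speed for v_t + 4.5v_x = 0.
Speed = 4.5. Information travels along x - 4.5t = const (rightward).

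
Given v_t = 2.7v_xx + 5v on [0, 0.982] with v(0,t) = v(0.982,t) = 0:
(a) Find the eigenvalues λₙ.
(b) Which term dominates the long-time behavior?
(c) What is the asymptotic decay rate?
Eigenvalues: λₙ = 2.7n²π²/0.982² - 5.
First three modes:
  n=1: λ₁ = 2.7π²/0.982² - 5 ≈ 22.634
  n=2: λ₂ = 10.8π²/0.982² - 5 ≈ 105.535
  n=3: λ₃ = 24.3π²/0.982² - 5 ≈ 243.704
Since 2.7π²/0.982² ≈ 27.634 > 5, all λₙ > 0.
The n=1 mode decays slowest → dominates as t → ∞.
Asymptotic: v ~ c₁ sin(πx/0.982) e^{-λ₁t} with decay rate λ₁ ≈ 22.634.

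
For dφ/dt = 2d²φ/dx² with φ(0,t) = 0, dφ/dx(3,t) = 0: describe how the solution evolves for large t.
φ → 0. Heat escapes through the Dirichlet boundary.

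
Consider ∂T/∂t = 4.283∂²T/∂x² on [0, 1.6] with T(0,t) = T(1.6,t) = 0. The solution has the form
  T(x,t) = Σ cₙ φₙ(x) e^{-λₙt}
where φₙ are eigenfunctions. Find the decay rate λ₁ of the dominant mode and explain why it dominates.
Eigenvalues: λₙ = 4.283n²π²/1.6².
First three modes:
  n=1: λ₁ = 4.283π²/1.6² ≈ 16.512
  n=2: λ₂ = 17.132π²/1.6² ≈ 66.049 (4× faster decay)
  n=3: λ₃ = 38.547π²/1.6² ≈ 148.611 (9× faster decay)
As t → ∞, higher modes decay exponentially faster. The n=1 mode dominates: T ~ c₁ sin(πx/1.6) e^{-λ₁t}.
Decay rate: λ₁ = 4.283π²/1.6² ≈ 16.512.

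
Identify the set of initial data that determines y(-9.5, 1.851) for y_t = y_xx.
The entire real line. The heat equation has infinite propagation speed: any initial disturbance instantly affects all points (though exponentially small far away).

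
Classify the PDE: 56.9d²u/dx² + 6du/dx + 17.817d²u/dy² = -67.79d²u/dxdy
Rewriting in standard form: 56.9d²u/dx² + 67.79d²u/dxdy + 17.817d²u/dy² + 6du/dx = 0. A = 56.9, B = 67.79, C = 17.817. Discriminant B² - 4AC = 540.3349. Since 540.3349 > 0, hyperbolic.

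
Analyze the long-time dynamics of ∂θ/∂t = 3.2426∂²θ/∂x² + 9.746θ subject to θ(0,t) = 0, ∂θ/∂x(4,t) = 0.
Long-time behavior: θ grows unboundedly. Reaction dominates diffusion (r=9.746 > κπ²/(4L²)≈0.5); solution grows exponentially.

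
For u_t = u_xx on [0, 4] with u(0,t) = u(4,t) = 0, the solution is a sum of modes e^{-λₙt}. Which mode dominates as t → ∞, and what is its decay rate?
Eigenvalues: λₙ = n²π²/4².
First three modes:
  n=1: λ₁ = π²/4² ≈ 0.617
  n=2: λ₂ = 4π²/4² ≈ 2.467 (4× faster decay)
  n=3: λ₃ = 9π²/4² ≈ 5.552 (9× faster decay)
As t → ∞, higher modes decay exponentially faster. The n=1 mode dominates: u ~ c₁ sin(πx/4) e^{-λ₁t}.
Decay rate: λ₁ = π²/4² ≈ 0.617.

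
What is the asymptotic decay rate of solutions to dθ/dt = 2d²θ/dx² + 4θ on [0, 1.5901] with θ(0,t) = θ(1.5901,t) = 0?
Eigenvalues: λₙ = 2n²π²/1.5901² - 4.
First three modes:
  n=1: λ₁ = 2π²/1.5901² - 4 ≈ 3.807
  n=2: λ₂ = 8π²/1.5901² - 4 ≈ 27.228
  n=3: λ₃ = 18π²/1.5901² - 4 ≈ 66.262
Since 2π²/1.5901² ≈ 7.807 > 4, all λₙ > 0.
The n=1 mode decays slowest → dominates as t → ∞.
Asymptotic: θ ~ c₁ sin(πx/1.5901) e^{-λ₁t} with decay rate λ₁ ≈ 3.807.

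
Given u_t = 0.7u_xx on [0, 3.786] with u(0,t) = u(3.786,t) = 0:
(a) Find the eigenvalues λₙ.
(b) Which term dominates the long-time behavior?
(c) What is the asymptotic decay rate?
Eigenvalues: λₙ = 0.7n²π²/3.786².
First three modes:
  n=1: λ₁ = 0.7π²/3.786² ≈ 0.482
  n=2: λ₂ = 2.8π²/3.786² ≈ 1.928 (4× faster decay)
  n=3: λ₃ = 6.3π²/3.786² ≈ 4.338 (9× faster decay)
As t → ∞, higher modes decay exponentially faster. The n=1 mode dominates: u ~ c₁ sin(πx/3.786) e^{-λ₁t}.
Decay rate: λ₁ = 0.7π²/3.786² ≈ 0.482.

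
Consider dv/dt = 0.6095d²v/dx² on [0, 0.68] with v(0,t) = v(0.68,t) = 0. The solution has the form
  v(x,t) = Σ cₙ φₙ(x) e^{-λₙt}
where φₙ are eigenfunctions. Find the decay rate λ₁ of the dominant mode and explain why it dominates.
Eigenvalues: λₙ = 0.6095n²π²/0.68².
First three modes:
  n=1: λ₁ = 0.6095π²/0.68² ≈ 13.009
  n=2: λ₂ = 2.438π²/0.68² ≈ 52.037 (4× faster decay)
  n=3: λ₃ = 5.4855π²/0.68² ≈ 117.084 (9× faster decay)
As t → ∞, higher modes decay exponentially faster. The n=1 mode dominates: v ~ c₁ sin(πx/0.68) e^{-λ₁t}.
Decay rate: λ₁ = 0.6095π²/0.68² ≈ 13.009.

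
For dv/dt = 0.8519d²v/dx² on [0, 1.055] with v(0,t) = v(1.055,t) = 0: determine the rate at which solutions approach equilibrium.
Eigenvalues: λₙ = 0.8519n²π²/1.055².
First three modes:
  n=1: λ₁ = 0.8519π²/1.055² ≈ 7.554
  n=2: λ₂ = 3.4076π²/1.055² ≈ 30.216 (4× faster decay)
  n=3: λ₃ = 7.6671π²/1.055² ≈ 67.987 (9× faster decay)
As t → ∞, higher modes decay exponentially faster. The n=1 mode dominates: v ~ c₁ sin(πx/1.055) e^{-λ₁t}.
Decay rate: λ₁ = 0.8519π²/1.055² ≈ 7.554.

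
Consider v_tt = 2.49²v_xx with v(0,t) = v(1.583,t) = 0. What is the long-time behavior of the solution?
As t → ∞, v oscillates (no decay). Energy is conserved; the solution oscillates indefinitely as standing waves.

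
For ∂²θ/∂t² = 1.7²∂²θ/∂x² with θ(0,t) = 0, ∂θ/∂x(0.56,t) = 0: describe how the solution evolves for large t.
θ oscillates (no decay). Energy is conserved; the solution oscillates indefinitely as standing waves.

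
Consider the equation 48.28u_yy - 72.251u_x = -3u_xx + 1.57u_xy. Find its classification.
Rewriting in standard form: 3u_xx - 1.57u_xy + 48.28u_yy - 72.251u_x = 0. Elliptic. (A = 3, B = -1.57, C = 48.28 gives B² - 4AC = -576.8951.)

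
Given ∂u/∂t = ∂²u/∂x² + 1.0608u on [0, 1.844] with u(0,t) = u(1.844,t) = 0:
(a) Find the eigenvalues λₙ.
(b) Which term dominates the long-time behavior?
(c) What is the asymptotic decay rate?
Eigenvalues: λₙ = n²π²/1.844² - 1.0608.
First three modes:
  n=1: λ₁ = π²/1.844² - 1.0608 ≈ 1.842
  n=2: λ₂ = 4π²/1.844² - 1.0608 ≈ 10.549
  n=3: λ₃ = 9π²/1.844² - 1.0608 ≈ 25.062
Since π²/1.844² ≈ 2.903 > 1.0608, all λₙ > 0.
The n=1 mode decays slowest → dominates as t → ∞.
Asymptotic: u ~ c₁ sin(πx/1.844) e^{-λ₁t} with decay rate λ₁ ≈ 1.842.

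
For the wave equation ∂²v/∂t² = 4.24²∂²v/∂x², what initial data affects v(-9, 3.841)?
Domain of dependence: [-25.28584, 7.28584]. Signals travel at speed 4.24, so data within |x - -9| ≤ 4.24·3.841 = 16.28584 can reach the point.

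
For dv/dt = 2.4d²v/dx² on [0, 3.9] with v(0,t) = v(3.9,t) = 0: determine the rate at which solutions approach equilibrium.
Eigenvalues: λₙ = 2.4n²π²/3.9².
First three modes:
  n=1: λ₁ = 2.4π²/3.9² ≈ 1.557
  n=2: λ₂ = 9.6π²/3.9² ≈ 6.229 (4× faster decay)
  n=3: λ₃ = 21.6π²/3.9² ≈ 14.016 (9× faster decay)
As t → ∞, higher modes decay exponentially faster. The n=1 mode dominates: v ~ c₁ sin(πx/3.9) e^{-λ₁t}.
Decay rate: λ₁ = 2.4π²/3.9² ≈ 1.557.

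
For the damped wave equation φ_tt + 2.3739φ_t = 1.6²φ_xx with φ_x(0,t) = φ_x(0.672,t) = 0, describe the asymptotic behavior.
φ → constant (steady state). Damping (γ=2.3739) dissipates the nonconstant modes; with Neumann BCs the spatial average obeys M''+γM'=0 and tends to a finite limit.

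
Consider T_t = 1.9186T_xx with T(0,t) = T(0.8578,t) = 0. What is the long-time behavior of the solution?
As t → ∞, T → 0. Heat diffuses out through both boundaries.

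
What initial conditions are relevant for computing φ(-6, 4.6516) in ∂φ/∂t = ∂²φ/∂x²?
The entire real line. The heat equation has infinite propagation speed: any initial disturbance instantly affects all points (though exponentially small far away).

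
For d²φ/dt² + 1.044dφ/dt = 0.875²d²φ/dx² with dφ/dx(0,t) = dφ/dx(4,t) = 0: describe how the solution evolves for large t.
φ → constant (steady state). Damping (γ=1.044) dissipates the nonconstant modes; with Neumann BCs the spatial average obeys M''+γM'=0 and tends to a finite limit.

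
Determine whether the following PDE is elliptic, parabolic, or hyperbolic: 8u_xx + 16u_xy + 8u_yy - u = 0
Coefficients: A = 8, B = 16, C = 8. B² - 4AC = 0, which is zero, so the equation is parabolic.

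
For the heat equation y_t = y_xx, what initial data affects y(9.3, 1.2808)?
The entire real line. The heat equation has infinite propagation speed: any initial disturbance instantly affects all points (though exponentially small far away).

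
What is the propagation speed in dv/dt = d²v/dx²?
Infinite. The heat equation is parabolic, not hyperbolic, so disturbances propagate instantly.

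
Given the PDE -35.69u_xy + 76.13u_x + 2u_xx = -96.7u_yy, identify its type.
Rewriting in standard form: 2u_xx - 35.69u_xy + 96.7u_yy + 76.13u_x = 0. The second-order coefficients are A = 2, B = -35.69, C = 96.7. Since B² - 4AC = 500.1761 > 0, this is a hyperbolic PDE.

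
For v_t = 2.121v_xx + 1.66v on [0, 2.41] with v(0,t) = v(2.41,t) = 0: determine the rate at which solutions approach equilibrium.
Eigenvalues: λₙ = 2.121n²π²/2.41² - 1.66.
First three modes:
  n=1: λ₁ = 2.121π²/2.41² - 1.66 ≈ 1.944
  n=2: λ₂ = 8.484π²/2.41² - 1.66 ≈ 12.757
  n=3: λ₃ = 19.089π²/2.41² - 1.66 ≈ 30.778
Since 2.121π²/2.41² ≈ 3.604 > 1.66, all λₙ > 0.
The n=1 mode decays slowest → dominates as t → ∞.
Asymptotic: v ~ c₁ sin(πx/2.41) e^{-λ₁t} with decay rate λ₁ ≈ 1.944.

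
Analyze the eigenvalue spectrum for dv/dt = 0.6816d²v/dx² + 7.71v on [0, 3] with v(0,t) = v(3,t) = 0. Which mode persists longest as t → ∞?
Eigenvalues: λₙ = 0.6816n²π²/3² - 7.71.
First three modes:
  n=1: λ₁ = 0.6816π²/3² - 7.71 ≈ -6.963
  n=2: λ₂ = 2.7264π²/3² - 7.71 ≈ -4.72
  n=3: λ₃ = 6.1344π²/3² - 7.71 ≈ -0.983
Since 0.6816π²/3² ≈ 0.747 < 7.71, λ₁ < 0.
The n=1 mode grows fastest (−λₙ is largest for n=1) → dominates.
Asymptotic: v ~ c₁ sin(πx/3) e^{6.963t} (exponential growth at rate −λ₁ ≈ 6.963).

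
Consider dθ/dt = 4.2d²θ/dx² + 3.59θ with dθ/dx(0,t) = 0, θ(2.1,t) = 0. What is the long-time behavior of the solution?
As t → ∞, θ grows unboundedly. Reaction dominates diffusion (r=3.59 > κπ²/(4L²)≈2.35); solution grows exponentially.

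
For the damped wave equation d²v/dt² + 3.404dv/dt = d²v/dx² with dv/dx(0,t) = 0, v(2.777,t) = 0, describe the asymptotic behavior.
v → 0. Damping (γ=3.404) dissipates energy; oscillations decay exponentially.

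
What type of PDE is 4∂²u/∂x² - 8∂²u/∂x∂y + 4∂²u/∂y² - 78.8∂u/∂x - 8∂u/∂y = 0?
With A = 4, B = -8, C = 4, the discriminant is 0. This is a parabolic PDE.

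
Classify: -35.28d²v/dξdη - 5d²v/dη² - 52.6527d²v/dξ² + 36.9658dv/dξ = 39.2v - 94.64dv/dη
Rewriting in standard form: -52.6527d²v/dξ² - 35.28d²v/dξdη - 5d²v/dη² + 36.9658dv/dξ + 94.64dv/dη - 39.2v = 0. Hyperbolic (discriminant = 191.6244).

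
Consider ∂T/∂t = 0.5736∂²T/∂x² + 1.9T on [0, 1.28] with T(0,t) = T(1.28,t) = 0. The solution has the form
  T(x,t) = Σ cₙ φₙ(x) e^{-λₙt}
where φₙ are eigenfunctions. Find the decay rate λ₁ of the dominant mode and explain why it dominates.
Eigenvalues: λₙ = 0.5736n²π²/1.28² - 1.9.
First three modes:
  n=1: λ₁ = 0.5736π²/1.28² - 1.9 ≈ 1.555
  n=2: λ₂ = 2.2944π²/1.28² - 1.9 ≈ 11.921
  n=3: λ₃ = 5.1624π²/1.28² - 1.9 ≈ 29.198
Since 0.5736π²/1.28² ≈ 3.455 > 1.9, all λₙ > 0.
The n=1 mode decays slowest → dominates as t → ∞.
Asymptotic: T ~ c₁ sin(πx/1.28) e^{-λ₁t} with decay rate λ₁ ≈ 1.555.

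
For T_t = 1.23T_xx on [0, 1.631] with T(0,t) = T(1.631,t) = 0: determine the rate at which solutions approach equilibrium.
Eigenvalues: λₙ = 1.23n²π²/1.631².
First three modes:
  n=1: λ₁ = 1.23π²/1.631² ≈ 4.563
  n=2: λ₂ = 4.92π²/1.631² ≈ 18.254 (4× faster decay)
  n=3: λ₃ = 11.07π²/1.631² ≈ 41.071 (9× faster decay)
As t → ∞, higher modes decay exponentially faster. The n=1 mode dominates: T ~ c₁ sin(πx/1.631) e^{-λ₁t}.
Decay rate: λ₁ = 1.23π²/1.631² ≈ 4.563.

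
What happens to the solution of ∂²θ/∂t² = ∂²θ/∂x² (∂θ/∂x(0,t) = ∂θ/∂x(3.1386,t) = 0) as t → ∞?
θ oscillates about a mean that drifts linearly in t (generically unbounded; no decay). There is no damping, so the nonconstant modes persist as standing waves (energy conserved, no decay). But with Neumann conditions at both ends the constant mode has eigenvalue 0: the spatial mean M(t) of θ satisfies M'' = 0, so M(t) = M(0) + M'(0)·t. Unless the initial velocity has zero mean (∫θ_t(x,0)dx = 0), the solution grows linearly in t (unbounded, though not exponentially); if it does have zero mean, the solution stays bounded and simply oscillates.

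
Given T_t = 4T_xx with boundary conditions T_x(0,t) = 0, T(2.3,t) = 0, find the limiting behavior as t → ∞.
T → 0. Heat escapes through the Dirichlet boundary.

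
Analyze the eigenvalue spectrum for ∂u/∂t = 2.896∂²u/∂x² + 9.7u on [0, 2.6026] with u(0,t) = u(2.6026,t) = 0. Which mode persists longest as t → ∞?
Eigenvalues: λₙ = 2.896n²π²/2.6026² - 9.7.
First three modes:
  n=1: λ₁ = 2.896π²/2.6026² - 9.7 ≈ -5.48
  n=2: λ₂ = 11.584π²/2.6026² - 9.7 ≈ 7.179
  n=3: λ₃ = 26.064π²/2.6026² - 9.7 ≈ 28.277
Since 2.896π²/2.6026² ≈ 4.22 < 9.7, λ₁ < 0.
The n=1 mode grows fastest (−λₙ is largest for n=1) → dominates.
Asymptotic: u ~ c₁ sin(πx/2.6026) e^{5.48t} (exponential growth at rate −λ₁ ≈ 5.48).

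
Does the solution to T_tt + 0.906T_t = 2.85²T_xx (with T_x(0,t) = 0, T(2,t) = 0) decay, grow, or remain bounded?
T → 0. Damping (γ=0.906) dissipates energy; oscillations decay exponentially.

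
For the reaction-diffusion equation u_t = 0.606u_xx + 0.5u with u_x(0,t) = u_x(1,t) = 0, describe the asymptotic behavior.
u grows unboundedly. With Neumann BCs the constant mode has diffusion eigenvalue 0, so any r > 0 makes it grow like e^(0.5t); solution grows exponentially.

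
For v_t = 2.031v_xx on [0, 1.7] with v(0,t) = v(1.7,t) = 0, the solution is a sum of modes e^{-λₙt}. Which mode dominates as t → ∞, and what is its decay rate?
Eigenvalues: λₙ = 2.031n²π²/1.7².
First three modes:
  n=1: λ₁ = 2.031π²/1.7² ≈ 6.936
  n=2: λ₂ = 8.124π²/1.7² ≈ 27.744 (4× faster decay)
  n=3: λ₃ = 18.279π²/1.7² ≈ 62.424 (9× faster decay)
As t → ∞, higher modes decay exponentially faster. The n=1 mode dominates: v ~ c₁ sin(πx/1.7) e^{-λ₁t}.
Decay rate: λ₁ = 2.031π²/1.7² ≈ 6.936.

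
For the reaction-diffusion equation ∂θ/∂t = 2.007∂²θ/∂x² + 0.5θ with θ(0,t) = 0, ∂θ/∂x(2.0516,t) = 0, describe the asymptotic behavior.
θ → 0. Diffusion dominates reaction (r=0.5 < κπ²/(4L²)≈1.18); solution decays.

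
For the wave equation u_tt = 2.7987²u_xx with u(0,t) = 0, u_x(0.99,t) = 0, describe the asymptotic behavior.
u oscillates (no decay). Energy is conserved; the solution oscillates indefinitely as standing waves.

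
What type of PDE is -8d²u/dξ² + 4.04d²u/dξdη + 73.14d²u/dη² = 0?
With A = -8, B = 4.04, C = 73.14, the discriminant is 2356.8016. This is a hyperbolic PDE.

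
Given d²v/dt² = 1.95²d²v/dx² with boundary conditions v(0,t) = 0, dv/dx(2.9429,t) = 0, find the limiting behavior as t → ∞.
v oscillates (no decay). Energy is conserved; the solution oscillates indefinitely as standing waves.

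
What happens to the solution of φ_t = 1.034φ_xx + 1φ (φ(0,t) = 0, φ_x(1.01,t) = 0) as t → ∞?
φ → 0. Diffusion dominates reaction (r=1 < κπ²/(4L²)≈2.5); solution decays.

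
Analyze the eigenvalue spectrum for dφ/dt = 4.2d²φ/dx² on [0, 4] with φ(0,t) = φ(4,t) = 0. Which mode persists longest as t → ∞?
Eigenvalues: λₙ = 4.2n²π²/4².
First three modes:
  n=1: λ₁ = 4.2π²/4² ≈ 2.591
  n=2: λ₂ = 16.8π²/4² ≈ 10.363 (4× faster decay)
  n=3: λ₃ = 37.8π²/4² ≈ 23.317 (9× faster decay)
As t → ∞, higher modes decay exponentially faster. The n=1 mode dominates: φ ~ c₁ sin(πx/4) e^{-λ₁t}.
Decay rate: λ₁ = 4.2π²/4² ≈ 2.591.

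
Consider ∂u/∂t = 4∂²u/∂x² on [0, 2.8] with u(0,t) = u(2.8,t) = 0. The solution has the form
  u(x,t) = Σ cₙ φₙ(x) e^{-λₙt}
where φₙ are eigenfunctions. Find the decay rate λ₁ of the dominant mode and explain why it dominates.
Eigenvalues: λₙ = 4n²π²/2.8².
First three modes:
  n=1: λ₁ = 4π²/2.8² ≈ 5.036
  n=2: λ₂ = 16π²/2.8² ≈ 20.142 (4× faster decay)
  n=3: λ₃ = 36π²/2.8² ≈ 45.32 (9× faster decay)
As t → ∞, higher modes decay exponentially faster. The n=1 mode dominates: u ~ c₁ sin(πx/2.8) e^{-λ₁t}.
Decay rate: λ₁ = 4π²/2.8² ≈ 5.036.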